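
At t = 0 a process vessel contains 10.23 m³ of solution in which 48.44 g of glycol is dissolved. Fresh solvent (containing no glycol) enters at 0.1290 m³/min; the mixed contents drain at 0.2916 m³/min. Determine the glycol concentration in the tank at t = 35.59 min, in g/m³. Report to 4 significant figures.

Total volume: dV/dt = Q_in − Q_out = -0.162600 m³/min, so V(t) = 10.23 − 0.162600 t and V(35.59) = 4.44307 m³.
No glycol enters, so dm/dt = −Q_out · (m/V).
dm/m = −Q_out dt/(V₀ − 0.162600 t); integrating gives ln(m/m₀) = −(Q_out/(Q_in−Q_out)) ln(V/V₀).
m = m₀ (V₀/V)^(Q_out/(Q_in−Q_out)) = 48.44 × (10.23/4.44307)^(-1.79336) = 10.8558 g.
C = m/V = 10.8558/4.44307 = 2.44332 g/m³.

2.443 g/m³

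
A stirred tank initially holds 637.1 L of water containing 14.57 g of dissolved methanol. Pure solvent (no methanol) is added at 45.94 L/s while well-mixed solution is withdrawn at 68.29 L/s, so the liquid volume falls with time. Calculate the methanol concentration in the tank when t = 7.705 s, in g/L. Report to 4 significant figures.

Total volume: dV/dt = Q_in − Q_out = -22.3500 L/s, so V(t) = 637.1 − 22.3500 t and V(7.705) = 464.893 L.
Solute balance: dm/dt = 0 − Q_out C = −Q_out m/V(t).
dm/m = −Q_out dt/(V₀ − 22.3500 t); integrating gives ln(m/m₀) = −(Q_out/(Q_in−Q_out)) ln(V/V₀).
m = m₀ (V₀/V)^(Q_out/(Q_in−Q_out)) = 14.57 × (637.1/464.893)^(-3.05548) = 5.56293 g.
C = m/V = 5.56293/464.893 = 0.0119660 g/L.

0.01197 g/L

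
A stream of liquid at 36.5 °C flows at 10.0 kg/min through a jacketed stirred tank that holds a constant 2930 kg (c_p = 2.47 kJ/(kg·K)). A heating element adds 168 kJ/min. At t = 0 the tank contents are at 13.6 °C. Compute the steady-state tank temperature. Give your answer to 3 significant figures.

43.3 °C

M c_p dT/dt = ṁ c_p (T_in − T) + Q̇.
At steady state dT/dt = 0 ⇒ T_ss = T_in + Q̇/(ṁ c_p) = 36.5 + 168/(10.0·2.47) = 43.302 °C.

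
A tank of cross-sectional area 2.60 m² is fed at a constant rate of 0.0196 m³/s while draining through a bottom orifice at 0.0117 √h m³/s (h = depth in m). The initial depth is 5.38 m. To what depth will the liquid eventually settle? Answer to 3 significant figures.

2.81 m

A dh/dt = Q_in − 0.0117 √h. Steady state requires inflow = outflow:
Q_in = 0.0117 √h_ss ⇒ √h_ss = 0.0196/0.0117 = 1.6752.
h_ss = 1.6752² = 2.8063 m. (Since h₀ = 5.38 m > h_ss, the level will fall toward this value.)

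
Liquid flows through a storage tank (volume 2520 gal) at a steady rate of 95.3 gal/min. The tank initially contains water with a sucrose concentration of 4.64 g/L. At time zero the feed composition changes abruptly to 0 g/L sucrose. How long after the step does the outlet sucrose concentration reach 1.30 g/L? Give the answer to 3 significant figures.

33.6 min

Species balance on the tank: V dC/dt = Q(C_in − C), so τ = V/Q = 26.443 min.
C(t) = C_in + (C₀ − C_in) e^(−t/τ). Set C = 1.30 and solve for t:
e^(−t/τ) = (C − C_in)/(C₀ − C_in) = (1.30 − 0)/(4.64 − 0) = 0.28017
t = −τ ln(…) = 26.443 × 1.2724 = 33.645 min.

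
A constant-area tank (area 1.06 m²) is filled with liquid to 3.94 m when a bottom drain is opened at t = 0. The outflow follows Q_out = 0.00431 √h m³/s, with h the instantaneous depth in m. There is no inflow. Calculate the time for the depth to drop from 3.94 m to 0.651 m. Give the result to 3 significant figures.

A dh/dt = −Q_out = −0.00431 √h.
Separate and integrate: 2(√h − √h₀) = −(0.00431/A) t.
t = 2A(√h₀ − √h)/0.00431 = 2·1.06·(√3.94 − √0.651)/0.00431
  = 2.1200 × (1.9849 − 0.80685) / 0.00431 = 579.48 s.

579 s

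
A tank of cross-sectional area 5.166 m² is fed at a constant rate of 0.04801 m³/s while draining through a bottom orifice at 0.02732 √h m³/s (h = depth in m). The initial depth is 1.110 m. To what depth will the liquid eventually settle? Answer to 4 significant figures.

3.088 m

A dh/dt = Q_in − 0.02732 √h. Steady state requires inflow = outflow:
Q_in = 0.02732 √h_ss ⇒ √h_ss = 0.04801/0.02732 = 1.75732.
h_ss = 1.75732² = 3.08818 m. (Since h₀ = 1.110 m < h_ss, the level will rise toward this value.)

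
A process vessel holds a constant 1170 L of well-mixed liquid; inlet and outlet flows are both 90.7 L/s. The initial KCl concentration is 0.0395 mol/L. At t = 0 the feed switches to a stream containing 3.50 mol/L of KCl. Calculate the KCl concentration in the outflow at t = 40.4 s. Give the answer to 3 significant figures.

Unsteady species balance (constant V, well mixed): V dC/dt = Q(C_in − C).
So dC/dt = (C_in − C)/τ with τ = V/Q = 1170/90.7 = 12.900 s.
C approaches C_in exponentially: C(t) = C_in + (C₀ − C_in) e^(−t/τ).
C(40.4) = 3.50 + (0.0395 − 3.50)·e^(−40.4/12.900) = 3.50 + (-3.4605)·0.043636 = 3.3490 mol/L.

3.35 mol/L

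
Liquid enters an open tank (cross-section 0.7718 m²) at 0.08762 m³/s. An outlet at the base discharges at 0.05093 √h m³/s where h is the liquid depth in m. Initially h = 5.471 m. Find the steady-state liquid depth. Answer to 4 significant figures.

2.960 m

Level balance: A dh/dt = 0.08762 − 0.05093 √h. Setting dh/dt = 0:
Q_in = 0.05093 √h_ss ⇒ √h_ss = 0.08762/0.05093 = 1.72040.
h_ss = 1.72040² = 2.95978 m. (Since h₀ = 5.471 m > h_ss, the level will fall toward this value.)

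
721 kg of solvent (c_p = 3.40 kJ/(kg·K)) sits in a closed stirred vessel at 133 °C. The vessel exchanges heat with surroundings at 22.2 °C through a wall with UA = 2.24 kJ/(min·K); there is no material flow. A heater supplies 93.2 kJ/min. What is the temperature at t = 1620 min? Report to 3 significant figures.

79.6 °C

Lumped-capacitance energy balance: M c_p dT/dt = UA(T_amb − T) + Q̇.
dT/dt = (T_ss − T)/τ with T_ss = T_amb + Q̇/UA = 22.2 + 93.2/2.24 = 63.807 °C, τ = M c_p/UA = 721·3.40/2.24 = 1094.4 min.
Integrating: T(t) = T_ss + (T₀ − T_ss) e^(−t/τ).
T(1620) = 63.807 + (69.193)·0.22757 = 79.553 °C.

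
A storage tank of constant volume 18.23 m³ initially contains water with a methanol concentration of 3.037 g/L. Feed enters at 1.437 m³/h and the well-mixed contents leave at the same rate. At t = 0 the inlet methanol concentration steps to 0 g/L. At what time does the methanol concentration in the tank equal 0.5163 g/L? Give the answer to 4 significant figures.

Transient balance on the dissolved component: V dC/dt = Q(C_in − C), so τ = V/Q = 12.6862 h.
C(t) = C_in + (C₀ − C_in) e^(−t/τ). Set C = 0.5163 and solve for t:
e^(−t/τ) = (C − C_in)/(C₀ − C_in) = (0.5163 − 0)/(3.037 − 0) = 0.170003
t = −τ ln(…) = 12.6862 × 1.77194 = 22.4791 h.

22.48 h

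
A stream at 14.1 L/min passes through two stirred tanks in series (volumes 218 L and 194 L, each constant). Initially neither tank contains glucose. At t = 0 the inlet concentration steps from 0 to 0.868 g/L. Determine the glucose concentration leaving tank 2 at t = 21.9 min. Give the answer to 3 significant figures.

0.384 g/L

Species balance on tank i: dCᵢ/dt = (Cᵢ₋₁ − Cᵢ)/τᵢ with τᵢ = Vᵢ/Q.
τ₁ = 218/14.1 = 15.461 min; τ₂ = 194/14.1 = 13.759 min.
Solving the cascade with C₁(0)=C₂(0)=0 gives C₂(t) = C_in[1 − (τ₁ e^(−t/τ₁) − τ₂ e^(−t/τ₂))/(τ₁ − τ₂)].
At t = 21.9: e^(−t/τ₁) = 0.24257, e^(−t/τ₂) = 0.20358.
C₂ = 0.868·[1 − (15.461·0.24257 − 13.759·0.20358)/(1.7021)] = 0.868·0.44226 = 0.38388 g/L.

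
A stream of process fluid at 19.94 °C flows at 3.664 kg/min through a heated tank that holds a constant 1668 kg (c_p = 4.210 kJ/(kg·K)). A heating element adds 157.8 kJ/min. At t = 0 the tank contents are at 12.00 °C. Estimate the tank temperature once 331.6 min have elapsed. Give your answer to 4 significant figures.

M c_p dT/dt = ṁ c_p (T_in − T) + Q̇.
τ = M/ṁ = 455.240 min; T_ss = T_in + Q̇/(ṁ c_p) = 19.94 + 157.8/(3.664·4.210) = 30.1699 °C.
Integrating: T(t) = T_ss + (T₀ − T_ss) e^(−t/τ).
T(331.6) = 30.1699 + (-18.1699)·e^(−331.6/455.240) = 30.1699 + (-18.1699)·0.482677 = 21.3997 °C.

21.40 °C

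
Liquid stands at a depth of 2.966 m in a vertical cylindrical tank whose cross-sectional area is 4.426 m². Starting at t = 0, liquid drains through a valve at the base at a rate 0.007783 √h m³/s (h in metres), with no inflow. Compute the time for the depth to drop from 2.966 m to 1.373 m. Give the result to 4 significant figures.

626.1 s

A dh/dt = −Q_out = −0.007783 √h.
∫ h^(−1/2) dh = −(0.007783/A) ∫ dt, giving 2√h = 2√h₀ − (0.007783/A) t.
t = 2A(√h₀ − √h)/0.007783 = 2·4.426·(√2.966 − √1.373)/0.007783
  = 8.85200 × (1.72221 − 1.17175) / 0.007783 = 626.063 s.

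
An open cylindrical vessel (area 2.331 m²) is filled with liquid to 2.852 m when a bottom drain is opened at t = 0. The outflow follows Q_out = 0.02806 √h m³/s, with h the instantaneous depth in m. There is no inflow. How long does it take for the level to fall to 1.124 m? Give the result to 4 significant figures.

104.4 s

Mass balance (ρ constant): A dh/dt = −0.02806 √h.
∫ h^(−1/2) dh = −(0.02806/A) ∫ dt, giving 2√h = 2√h₀ − (0.02806/A) t.
t = 2A(√h₀ − √h)/0.02806 = 2·2.331·(√2.852 − √1.124)/0.02806
  = 4.66200 × (1.68879 − 1.06019) / 0.02806 = 104.438 s.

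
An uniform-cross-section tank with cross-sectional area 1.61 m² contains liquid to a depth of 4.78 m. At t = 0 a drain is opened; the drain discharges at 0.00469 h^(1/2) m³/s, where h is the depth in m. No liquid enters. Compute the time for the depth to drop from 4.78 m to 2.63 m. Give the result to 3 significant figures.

A dh/dt = −Q_out = −0.00469 √h.
This is separable: 2 d(√h)/dt = −0.00469/A, so √h = √h₀ − (0.00469/(2A)) t.
t = 2A(√h₀ − √h)/0.00469 = 2·1.61·(√4.78 − √2.63)/0.00469
  = 3.2200 × (2.1863 − 1.6217) / 0.00469 = 387.63 s.

388 s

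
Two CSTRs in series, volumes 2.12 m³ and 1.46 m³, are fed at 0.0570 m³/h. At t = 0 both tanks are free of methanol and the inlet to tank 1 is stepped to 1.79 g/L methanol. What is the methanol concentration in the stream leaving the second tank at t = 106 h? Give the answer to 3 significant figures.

Time constants: τᵢ = Vᵢ/Q for each well-mixed tank.
τ₁ = 2.12/0.0570 = 37.193 h; τ₂ = 1.46/0.0570 = 25.614 h.
Tank 1: C₁ = C_in(1 − e^(−t/τ₁)). Tank 2 (τ₁ ≠ τ₂): C₂ = C_in[1 − (τ₁ e^(−t/τ₁) − τ₂ e^(−t/τ₂))/(τ₁ − τ₂)].
At t = 106: e^(−t/τ₁) = 0.057844, e^(−t/τ₂) = 0.015949.
C₂ = 1.79·[1 − (37.193·0.057844 − 25.614·0.015949)/(11.579)] = 1.79·0.84948 = 1.5206 g/L.

1.52 g/L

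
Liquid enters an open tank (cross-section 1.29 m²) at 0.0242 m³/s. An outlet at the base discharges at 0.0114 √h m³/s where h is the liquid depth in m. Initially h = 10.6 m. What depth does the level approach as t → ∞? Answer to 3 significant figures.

4.51 m

Level balance: A dh/dt = 0.0242 − 0.0114 √h. Setting dh/dt = 0:
Q_in = 0.0114 √h_ss ⇒ √h_ss = 0.0242/0.0114 = 2.1228.
h_ss = 2.1228² = 4.5063 m. (Since h₀ = 10.6 m > h_ss, the level will fall toward this value.)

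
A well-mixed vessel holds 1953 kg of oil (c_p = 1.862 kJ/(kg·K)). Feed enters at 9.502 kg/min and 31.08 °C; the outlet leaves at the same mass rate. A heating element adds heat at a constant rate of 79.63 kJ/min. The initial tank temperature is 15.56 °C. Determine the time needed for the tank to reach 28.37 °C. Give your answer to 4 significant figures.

First-law balance (no shaft work): M c_p dT/dt = ṁ c_p (T_in − T) + 79.63.
τ = M/ṁ = 205.536 min; T_ss = T_in + Q̇/(ṁ c_p) = 35.5807 °C.
T(t) = T_ss + (T₀ − T_ss) e^(−t/τ). Set T = 28.37:
e^(−t/τ) = (28.37 − 35.5807)/(15.56 − 35.5807) = 0.360163
t = −205.536 · ln(0.360163) = 209.893 min.

209.9 min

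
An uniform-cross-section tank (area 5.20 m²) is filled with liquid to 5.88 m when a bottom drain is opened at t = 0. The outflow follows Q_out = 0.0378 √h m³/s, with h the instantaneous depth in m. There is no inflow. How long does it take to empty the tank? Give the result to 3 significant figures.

667 s

With no inflow, A dh/dt = −0.0378 √h.
Separate and integrate: 2(√h − √h₀) = −(0.0378/A) t.
Tank is empty when √h = 0: t_empty = 2A√h₀/0.0378.
t_empty = 2·5.20·√5.88/0.0378 = 10.400·2.4249/0.0378 = 667.16 s.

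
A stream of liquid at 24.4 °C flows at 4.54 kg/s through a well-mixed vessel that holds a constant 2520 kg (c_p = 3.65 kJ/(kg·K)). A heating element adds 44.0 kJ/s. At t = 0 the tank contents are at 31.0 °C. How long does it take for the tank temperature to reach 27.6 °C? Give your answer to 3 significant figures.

Energy balance: M c_p dT/dt = ṁ c_p (T_in − T) + 44.0.
τ = M/ṁ = 555.07 s; T_ss = T_in + Q̇/(ṁ c_p) = 27.055 °C.
T(t) = T_ss + (T₀ − T_ss) e^(−t/τ). Set T = 27.6:
e^(−t/τ) = (27.6 − 27.055)/(31.0 − 27.055) = 0.13810
t = −555.07 · ln(0.13810) = 1098.9 s.

1100 s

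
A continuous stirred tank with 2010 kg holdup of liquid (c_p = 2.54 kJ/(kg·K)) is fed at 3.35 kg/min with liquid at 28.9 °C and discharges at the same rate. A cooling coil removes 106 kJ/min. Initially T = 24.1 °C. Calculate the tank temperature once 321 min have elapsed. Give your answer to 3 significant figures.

M c_p dT/dt = ṁ c_p (T_in − T) − Q̇.
τ = M/ṁ = 600.00 min; T_ss = T_in − Q̇/(ṁ c_p) = 28.9 − 106/(3.35·2.54) = 16.443 °C.
T approaches T_ss exponentially: T(t) = T_ss + (T₀ − T_ss) e^(−t/τ).
T(321) = 16.443 + (7.6574)·e^(−321/600.00) = 16.443 + (7.6574)·0.58567 = 20.927 °C.

20.9 °C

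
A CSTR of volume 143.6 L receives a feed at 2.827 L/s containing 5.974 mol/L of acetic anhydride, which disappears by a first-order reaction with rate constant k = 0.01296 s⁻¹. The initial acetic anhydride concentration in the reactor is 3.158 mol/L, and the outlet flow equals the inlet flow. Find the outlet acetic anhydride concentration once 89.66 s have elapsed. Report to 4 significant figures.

3.579 mol/L

Accumulation = in − out − consumed: V dC/dt = Q C_in − Q C − k V C.
This is linear with rate a = Q/V + k = 0.0326466 s⁻¹.
C_ss = Q C_in/(Q + kV) = 3.60245 mol/L; C(t) = C_ss + (C₀ − C_ss) e^(−a t).
C(89.66) = 3.60245 + (-0.444452)·e^(−0.0326466·89.66) = 3.60245 + (-0.444452)·0.0535523 = 3.57865 mol/L.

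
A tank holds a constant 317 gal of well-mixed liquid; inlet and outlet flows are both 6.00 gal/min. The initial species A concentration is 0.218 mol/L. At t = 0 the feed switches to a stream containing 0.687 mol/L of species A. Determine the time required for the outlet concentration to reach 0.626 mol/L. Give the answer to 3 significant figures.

Unsteady species balance (constant V, well mixed): V dC/dt = Q(C_in − C), so τ = V/Q = 52.833 min.
C(t) = C_in + (C₀ − C_in) e^(−t/τ). Set C = 0.626 and solve for t:
e^(−t/τ) = (C − C_in)/(C₀ − C_in) = (0.626 − 0.687)/(0.218 − 0.687) = 0.13006
t = −τ ln(…) = 52.833 × 2.0397 = 107.77 min.

108 min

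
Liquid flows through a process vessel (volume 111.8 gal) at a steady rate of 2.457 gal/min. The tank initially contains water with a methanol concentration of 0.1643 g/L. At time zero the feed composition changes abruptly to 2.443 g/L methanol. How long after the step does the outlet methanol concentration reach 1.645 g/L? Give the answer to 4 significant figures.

Species balance: V dC/dt = Q(C_in − C) ⇒ τ = V/Q = 45.5026 min.
C(t) = C_in + (C₀ − C_in) e^(−t/τ). Set C = 1.645 and solve for t:
e^(−t/τ) = (C − C_in)/(C₀ − C_in) = (1.645 − 2.443)/(0.1643 − 2.443) = 0.350200
t = −τ ln(…) = 45.5026 × 1.04925 = 47.7437 min.

47.74 min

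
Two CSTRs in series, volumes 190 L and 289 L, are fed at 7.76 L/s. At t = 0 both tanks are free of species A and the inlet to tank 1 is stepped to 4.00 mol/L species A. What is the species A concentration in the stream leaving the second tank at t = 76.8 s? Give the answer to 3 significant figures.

2.85 mol/L

Time constants: τᵢ = Vᵢ/Q for each well-mixed tank.
τ₁ = 190/7.76 = 24.485 s; τ₂ = 289/7.76 = 37.242 s.
Tank 1: C₁ = C_in(1 − e^(−t/τ₁)). Tank 2 (τ₁ ≠ τ₂): C₂ = C_in[1 − (τ₁ e^(−t/τ₁) − τ₂ e^(−t/τ₂))/(τ₁ − τ₂)].
At t = 76.8: e^(−t/τ₁) = 0.043427, e^(−t/τ₂) = 0.12718.
C₂ = 4.00·[1 − (24.485·0.043427 − 37.242·0.12718)/(-12.758)] = 4.00·0.71209 = 2.8484 mol/L.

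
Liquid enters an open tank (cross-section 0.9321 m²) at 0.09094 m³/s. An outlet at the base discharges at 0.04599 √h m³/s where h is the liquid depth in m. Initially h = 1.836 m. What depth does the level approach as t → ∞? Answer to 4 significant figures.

3.910 m

Unsteady balance on liquid volume: A dh/dt = Q_in − 0.04599 √h. At steady state dh/dt = 0:
Q_in = 0.04599 √h_ss ⇒ √h_ss = 0.09094/0.04599 = 1.97739.
h_ss = 1.97739² = 3.91006 m. (Since h₀ = 1.836 m < h_ss, the level will rise toward this value.)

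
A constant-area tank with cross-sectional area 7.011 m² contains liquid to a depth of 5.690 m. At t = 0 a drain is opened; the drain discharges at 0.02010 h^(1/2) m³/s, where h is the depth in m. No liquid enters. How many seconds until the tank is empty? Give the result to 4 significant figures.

1664 s

Mass balance (ρ constant): A dh/dt = −0.02010 √h.
Separate and integrate: 2(√h − √h₀) = −(0.02010/A) t.
Set h = 0: 2√h₀ = (0.02010/A) t_empty ⇒ t_empty = 2A√h₀/0.02010.
t_empty = 2·7.011·√5.690/0.02010 = 14.0220·2.38537/0.02010 = 1664.06 s.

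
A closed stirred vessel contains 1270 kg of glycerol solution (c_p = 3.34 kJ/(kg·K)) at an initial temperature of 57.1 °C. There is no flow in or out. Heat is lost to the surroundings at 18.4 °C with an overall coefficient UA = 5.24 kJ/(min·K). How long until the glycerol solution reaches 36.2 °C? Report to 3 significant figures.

Energy balance: M c_p dT/dt = −UA(T − T_amb).
τ = M c_p/UA = 809.50 min; T_ss = T_amb = 18.400 °C.
T(t) = T_ss + (T₀ − T_ss)e^(−t/τ); set T = 36.2:
t = −τ ln[(T − T_ss)/(T₀ − T_ss)] = −809.50 · ln(0.45995) = 628.69 min.

629 min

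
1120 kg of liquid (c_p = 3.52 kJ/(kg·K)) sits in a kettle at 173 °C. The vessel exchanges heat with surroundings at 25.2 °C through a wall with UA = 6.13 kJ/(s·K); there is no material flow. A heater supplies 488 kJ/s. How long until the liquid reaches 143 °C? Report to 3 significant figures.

373 s

Lumped-capacitance energy balance: M c_p dT/dt = UA(T_amb − T) + Q̇.
τ = M c_p/UA = 643.13 s; T_ss = T_amb + Q̇/UA = 25.2 + 488/6.13 = 104.81 °C.
T(t) = T_ss + (T₀ − T_ss)e^(−t/τ); set T = 143:
t = −τ ln[(T − T_ss)/(T₀ − T_ss)] = −643.13 · ln(0.56006) = 372.83 s.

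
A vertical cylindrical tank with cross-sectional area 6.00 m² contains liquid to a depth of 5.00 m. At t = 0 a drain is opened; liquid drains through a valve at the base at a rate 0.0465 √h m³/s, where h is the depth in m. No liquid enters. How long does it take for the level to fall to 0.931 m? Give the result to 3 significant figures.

328 s

Mass balance (ρ constant): A dh/dt = −0.0465 √h.
Separate and integrate: 2(√h − √h₀) = −(0.0465/A) t.
t = 2A(√h₀ − √h)/0.0465 = 2·6.00·(√5.00 − √0.931)/0.0465
  = 12.000 × (2.2361 − 0.96488) / 0.0465 = 328.05 s.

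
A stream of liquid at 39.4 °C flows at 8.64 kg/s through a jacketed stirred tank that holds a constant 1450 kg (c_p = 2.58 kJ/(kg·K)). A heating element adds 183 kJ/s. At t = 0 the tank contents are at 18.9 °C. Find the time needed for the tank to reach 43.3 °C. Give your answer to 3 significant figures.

318 s

Unsteady energy balance on the tank contents: M c_p dT/dt = ṁ c_p (T_in − T) + 183.
τ = M/ṁ = 167.82 s; T_ss = T_in + Q̇/(ṁ c_p) = 47.610 °C.
T(t) = T_ss + (T₀ − T_ss) e^(−t/τ). Set T = 43.3:
e^(−t/τ) = (43.3 − 47.610)/(18.9 − 47.610) = 0.15011
t = −167.82 · ln(0.15011) = 318.26 s.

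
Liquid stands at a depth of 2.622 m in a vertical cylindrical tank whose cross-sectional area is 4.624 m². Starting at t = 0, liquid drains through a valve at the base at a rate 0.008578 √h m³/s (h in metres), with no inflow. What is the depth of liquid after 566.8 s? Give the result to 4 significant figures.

With no inflow, A dh/dt = −0.008578 √h.
∫ h^(−1/2) dh = −(0.008578/A) ∫ dt, giving 2√h = 2√h₀ − (0.008578/A) t.
√h = √2.622 − 0.008578·566.8/(2·4.624) = 1.61926 − 0.525736 = 1.09352.
h = 1.09352² = 1.19579 m.

1.196 m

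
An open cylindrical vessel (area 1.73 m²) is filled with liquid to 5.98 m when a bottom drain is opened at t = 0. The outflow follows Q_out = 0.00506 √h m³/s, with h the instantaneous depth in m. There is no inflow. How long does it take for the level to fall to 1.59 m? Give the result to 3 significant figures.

810 s

A dh/dt = −Q_out = −0.00506 √h.
This is separable: 2 d(√h)/dt = −0.00506/A, so √h = √h₀ − (0.00506/(2A)) t.
t = 2A(√h₀ − √h)/0.00506 = 2·1.73·(√5.98 − √1.59)/0.00506
  = 3.4600 × (2.4454 − 1.2610) / 0.00506 = 809.92 s.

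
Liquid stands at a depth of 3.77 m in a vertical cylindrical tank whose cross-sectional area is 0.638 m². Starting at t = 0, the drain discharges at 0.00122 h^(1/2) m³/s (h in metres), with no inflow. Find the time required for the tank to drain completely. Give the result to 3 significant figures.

A dh/dt = −Q_out = −0.00122 √h.
Separate and integrate: 2(√h − √h₀) = −(0.00122/A) t.
Set h = 0: 2√h₀ = (0.00122/A) t_empty ⇒ t_empty = 2A√h₀/0.00122.
t_empty = 2·0.638·√3.77/0.00122 = 1.2760·1.9416/0.00122 = 2030.8 s.

2030 s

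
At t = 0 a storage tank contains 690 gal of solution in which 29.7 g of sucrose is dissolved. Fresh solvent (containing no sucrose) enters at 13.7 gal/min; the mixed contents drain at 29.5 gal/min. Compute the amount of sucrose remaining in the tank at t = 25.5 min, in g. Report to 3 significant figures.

5.78 g

Total volume: dV/dt = Q_in − Q_out = -15.800 gal/min, so V(t) = 690 − 15.800 t and V(25.5) = 287.10 gal.
No sucrose enters, so dm/dt = −Q_out · (m/V).
dm/m = −Q_out dt/(V₀ − 15.800 t); integrating gives ln(m/m₀) = −(Q_out/(Q_in−Q_out)) ln(V/V₀).
m = m₀ (V₀/V)^(Q_out/(Q_in−Q_out)) = 29.7 × (690/287.10)^(-1.8671) = 5.7775 g.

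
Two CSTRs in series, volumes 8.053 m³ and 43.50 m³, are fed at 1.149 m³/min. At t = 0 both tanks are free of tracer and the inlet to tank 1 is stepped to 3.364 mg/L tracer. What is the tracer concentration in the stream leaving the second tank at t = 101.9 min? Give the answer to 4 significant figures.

3.084 mg/L

Time constants: τᵢ = Vᵢ/Q for each well-mixed tank.
τ₁ = 8.053/1.149 = 7.00870 min; τ₂ = 43.50/1.149 = 37.8590 min.
Tank 1: C₁ = C_in(1 − e^(−t/τ₁)). Tank 2 (τ₁ ≠ τ₂): C₂ = C_in[1 − (τ₁ e^(−t/τ₁) − τ₂ e^(−t/τ₂))/(τ₁ − τ₂)].
At t = 101.9: e^(−t/τ₁) = 4.85025e-07, e^(−t/τ₂) = 0.0677748.
C₂ = 3.364·[1 − (7.00870·4.85025e-07 − 37.8590·0.0677748)/(-30.8503)] = 3.364·0.916828 = 3.08421 mg/L.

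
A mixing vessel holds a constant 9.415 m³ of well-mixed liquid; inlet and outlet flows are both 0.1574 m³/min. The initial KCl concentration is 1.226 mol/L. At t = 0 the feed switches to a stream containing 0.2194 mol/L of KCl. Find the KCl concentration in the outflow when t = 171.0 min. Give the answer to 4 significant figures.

Mass balance on the solute (V constant): V dC/dt = Q(C_in − C).
So dC/dt = (C_in − C)/τ with τ = V/Q = 9.415/0.1574 = 59.8158 min.
Integrating: C(t) = C_in + (C₀ − C_in) e^(−t/τ).
C(171.0) = 0.2194 + (1.226 − 0.2194)·e^(−171.0/59.8158) = 0.2194 + (1.00660)·0.0573388 = 0.277117 mol/L.

0.2771 mol/L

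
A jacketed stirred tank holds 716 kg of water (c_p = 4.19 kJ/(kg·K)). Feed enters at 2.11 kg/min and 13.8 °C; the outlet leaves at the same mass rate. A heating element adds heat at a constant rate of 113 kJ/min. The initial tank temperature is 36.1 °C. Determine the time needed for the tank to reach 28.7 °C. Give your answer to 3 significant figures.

510 min

M c_p dT/dt = ṁ c_p (T_in − T) + Q̇.
τ = M/ṁ = 339.34 min; T_ss = T_in + Q̇/(ṁ c_p) = 26.582 °C.
T(t) = T_ss + (T₀ − T_ss) e^(−t/τ). Set T = 28.7:
e^(−t/τ) = (28.7 − 26.582)/(36.1 − 26.582) = 0.22257
t = −339.34 · ln(0.22257) = 509.86 min.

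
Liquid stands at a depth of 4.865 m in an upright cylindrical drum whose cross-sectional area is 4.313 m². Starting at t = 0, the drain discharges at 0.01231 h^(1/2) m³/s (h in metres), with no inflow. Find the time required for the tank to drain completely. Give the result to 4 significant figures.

1546 s

With no inflow, A dh/dt = −0.01231 √h.
∫ h^(−1/2) dh = −(0.01231/A) ∫ dt, giving 2√h = 2√h₀ − (0.01231/A) t.
Tank is empty when √h = 0: t_empty = 2A√h₀/0.01231.
t_empty = 2·4.313·√4.865/0.01231 = 8.62600·2.20567/0.01231 = 1545.58 s.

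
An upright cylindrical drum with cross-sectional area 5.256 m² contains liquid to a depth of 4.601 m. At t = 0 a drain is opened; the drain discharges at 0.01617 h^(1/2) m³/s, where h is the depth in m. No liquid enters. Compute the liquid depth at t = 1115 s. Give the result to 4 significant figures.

A dh/dt = −Q_out = −0.01617 √h.
Separate and integrate: 2(√h − √h₀) = −(0.01617/A) t.
√h = √4.601 − 0.01617·1115/(2·5.256) = 2.14499 − 1.71514 = 0.429854.
h = 0.429854² = 0.184775 m.

0.1848 m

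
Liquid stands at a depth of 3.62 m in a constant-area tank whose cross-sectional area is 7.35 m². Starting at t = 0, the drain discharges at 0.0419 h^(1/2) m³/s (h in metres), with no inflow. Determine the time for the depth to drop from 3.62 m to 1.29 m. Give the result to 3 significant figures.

A dh/dt = −Q_out = −0.0419 √h.
∫ h^(−1/2) dh = −(0.0419/A) ∫ dt, giving 2√h = 2√h₀ − (0.0419/A) t.
t = 2A(√h₀ − √h)/0.0419 = 2·7.35·(√3.62 − √1.29)/0.0419
  = 14.700 × (1.9026 − 1.1358) / 0.0419 = 269.04 s.

269 s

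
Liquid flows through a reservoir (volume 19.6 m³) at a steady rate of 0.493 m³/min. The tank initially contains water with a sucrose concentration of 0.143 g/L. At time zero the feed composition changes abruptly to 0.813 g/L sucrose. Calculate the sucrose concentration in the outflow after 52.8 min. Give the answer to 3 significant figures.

0.635 g/L

Unsteady species balance (constant V, well mixed): V dC/dt = Q(C_in − C).
So dC/dt = (C_in − C)/τ with τ = V/Q = 19.6/0.493 = 39.757 min.
Solution: C(t) = C_in + (C₀ − C_in) e^(−t/τ).
C(52.8) = 0.813 + (0.143 − 0.813)·e^(−52.8/39.757) = 0.813 + (-0.67000)·0.26499 = 0.63546 g/L.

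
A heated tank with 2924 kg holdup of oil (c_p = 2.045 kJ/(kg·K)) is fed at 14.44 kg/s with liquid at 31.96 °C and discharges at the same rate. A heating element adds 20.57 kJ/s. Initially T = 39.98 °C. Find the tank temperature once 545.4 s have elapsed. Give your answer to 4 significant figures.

33.15 °C

M c_p dT/dt = ṁ c_p (T_in − T) + Q̇.
Rearrange: dT/dt = (T_ss − T)/τ with τ = M/ṁ = 202.493 s and T_ss = T_in + Q̇/(ṁ c_p) = 32.6566 °C.
This is linear first-order; T(t) = T_ss + (T₀ − T_ss) e^(−t/τ).
T(545.4) = 32.6566 + (7.32342)·e^(−545.4/202.493) = 32.6566 + (7.32342)·0.0676488 = 33.1520 °C.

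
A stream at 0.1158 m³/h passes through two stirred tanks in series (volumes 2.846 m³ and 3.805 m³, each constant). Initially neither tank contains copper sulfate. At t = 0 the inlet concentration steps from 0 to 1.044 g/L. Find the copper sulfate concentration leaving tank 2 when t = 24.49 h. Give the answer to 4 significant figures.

Each tank obeys Vᵢ dCᵢ/dt = Q(Cᵢ₋₁ − Cᵢ), so τᵢ = Vᵢ/Q.
τ₁ = 2.846/0.1158 = 24.5769 h; τ₂ = 3.805/0.1158 = 32.8584 h.
Solving the cascade with C₁(0)=C₂(0)=0 gives C₂(t) = C_in[1 − (τ₁ e^(−t/τ₁) − τ₂ e^(−t/τ₂))/(τ₁ − τ₂)].
At t = 24.49: e^(−t/τ₁) = 0.369182, e^(−t/τ₂) = 0.474582.
C₂ = 1.044·[1 − (24.5769·0.369182 − 32.8584·0.474582)/(-8.28152)] = 1.044·0.212623 = 0.221978 g/L.

0.2220 g/L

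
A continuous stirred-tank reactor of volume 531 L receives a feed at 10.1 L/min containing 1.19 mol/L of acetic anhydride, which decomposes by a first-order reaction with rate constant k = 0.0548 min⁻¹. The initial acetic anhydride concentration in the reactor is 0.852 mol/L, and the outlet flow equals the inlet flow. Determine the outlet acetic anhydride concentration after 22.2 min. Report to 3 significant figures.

0.413 mol/L

Accumulation = in − out − consumed: V dC/dt = Q C_in − Q C − k V C.
dC/dt = (Q/V) C_in − (Q/V + k) C; effective rate a = Q/V + k = 0.019021 + 0.0548 = 0.073821 min⁻¹.
C_ss = Q C_in/(Q + kV) = 0.30662 mol/L; C(t) = C_ss + (C₀ − C_ss) e^(−a t).
C(22.2) = 0.30662 + (0.54538)·e^(−0.073821·22.2) = 0.30662 + (0.54538)·0.19421 = 0.41253 mol/L.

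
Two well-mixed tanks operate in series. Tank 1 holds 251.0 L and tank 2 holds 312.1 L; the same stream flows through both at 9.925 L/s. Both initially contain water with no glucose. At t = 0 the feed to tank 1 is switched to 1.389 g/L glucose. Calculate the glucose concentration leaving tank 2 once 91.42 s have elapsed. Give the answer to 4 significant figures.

1.155 g/L

Species balance on tank i: dCᵢ/dt = (Cᵢ₋₁ − Cᵢ)/τᵢ with τᵢ = Vᵢ/Q.
τ₁ = 251.0/9.925 = 25.2897 s; τ₂ = 312.1/9.925 = 31.4458 s.
Solving the cascade with C₁(0)=C₂(0)=0 gives C₂(t) = C_in[1 − (τ₁ e^(−t/τ₁) − τ₂ e^(−t/τ₂))/(τ₁ − τ₂)].
At t = 91.42: e^(−t/τ₁) = 0.0269192, e^(−t/τ₂) = 0.0546274.
C₂ = 1.389·[1 − (25.2897·0.0269192 − 31.4458·0.0546274)/(-6.15617)] = 1.389·0.831547 = 1.15502 g/L.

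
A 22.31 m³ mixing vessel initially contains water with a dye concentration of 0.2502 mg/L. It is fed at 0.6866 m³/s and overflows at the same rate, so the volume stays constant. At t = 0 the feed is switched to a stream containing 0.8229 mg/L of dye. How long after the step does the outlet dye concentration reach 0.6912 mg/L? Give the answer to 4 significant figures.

Transient balance on the dissolved component: V dC/dt = Q(C_in − C), so τ = V/Q = 32.4934 s.
C(t) = C_in + (C₀ − C_in) e^(−t/τ). Set C = 0.6912 and solve for t:
e^(−t/τ) = (C − C_in)/(C₀ − C_in) = (0.6912 − 0.8229)/(0.2502 − 0.8229) = 0.229963
t = −τ ln(…) = 32.4934 × 1.46984 = 47.7600 s.

47.76 s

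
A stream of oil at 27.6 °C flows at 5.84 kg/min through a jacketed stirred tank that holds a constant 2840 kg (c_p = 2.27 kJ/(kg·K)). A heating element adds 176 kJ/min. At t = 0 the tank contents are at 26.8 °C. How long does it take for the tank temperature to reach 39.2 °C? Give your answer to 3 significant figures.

Unsteady energy balance on the tank contents: M c_p dT/dt = ṁ c_p (T_in − T) + 176.
τ = M/ṁ = 486.30 min; T_ss = T_in + Q̇/(ṁ c_p) = 40.876 °C.
T(t) = T_ss + (T₀ − T_ss) e^(−t/τ). Set T = 39.2:
e^(−t/τ) = (39.2 − 40.876)/(26.8 − 40.876) = 0.11908
t = −486.30 · ln(0.11908) = 1034.8 min.

1030 min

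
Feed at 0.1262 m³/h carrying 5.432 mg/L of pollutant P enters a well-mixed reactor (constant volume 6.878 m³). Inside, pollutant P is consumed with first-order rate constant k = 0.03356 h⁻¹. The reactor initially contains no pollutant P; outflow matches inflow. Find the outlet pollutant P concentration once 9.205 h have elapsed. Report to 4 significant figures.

0.7294 mg/L

Accumulation = in − out − consumed: V dC/dt = Q C_in − Q C − k V C.
dC/dt = (Q/V) C_in − (Q/V + k) C; effective rate a = Q/V + k = 0.0183484 + 0.03356 = 0.0519084 h⁻¹.
C_ss = Q C_in/(Q + kV) = 1.92008 mg/L; C(t) = C_ss + (C₀ − C_ss) e^(−a t).
C(9.205) = 1.92008 + (-1.92008)·e^(−0.0519084·9.205) = 1.92008 + (-1.92008)·0.620136 = 0.729370 mg/L.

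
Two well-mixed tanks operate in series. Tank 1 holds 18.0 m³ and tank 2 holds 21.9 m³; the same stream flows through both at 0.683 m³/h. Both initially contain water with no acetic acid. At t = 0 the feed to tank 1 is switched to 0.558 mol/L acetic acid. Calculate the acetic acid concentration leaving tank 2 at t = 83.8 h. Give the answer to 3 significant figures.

0.436 mol/L

Each tank obeys Vᵢ dCᵢ/dt = Q(Cᵢ₋₁ − Cᵢ), so τᵢ = Vᵢ/Q.
τ₁ = 18.0/0.683 = 26.354 h; τ₂ = 21.9/0.683 = 32.064 h.
Solving the cascade with C₁(0)=C₂(0)=0 gives C₂(t) = C_in[1 − (τ₁ e^(−t/τ₁) − τ₂ e^(−t/τ₂))/(τ₁ − τ₂)].
At t = 83.8: e^(−t/τ₁) = 0.041596, e^(−t/τ₂) = 0.073278.
C₂ = 0.558·[1 − (26.354·0.041596 − 32.064·0.073278)/(-5.7101)] = 0.558·0.78050 = 0.43552 mol/L.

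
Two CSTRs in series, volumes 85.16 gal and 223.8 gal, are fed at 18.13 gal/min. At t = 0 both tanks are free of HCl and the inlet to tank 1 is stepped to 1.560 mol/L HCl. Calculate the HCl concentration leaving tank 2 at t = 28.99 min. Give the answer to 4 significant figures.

Each tank obeys Vᵢ dCᵢ/dt = Q(Cᵢ₋₁ − Cᵢ), so τᵢ = Vᵢ/Q.
τ₁ = 85.16/18.13 = 4.69719 min; τ₂ = 223.8/18.13 = 12.3442 min.
Tank 1: C₁ = C_in(1 − e^(−t/τ₁)). Tank 2 (τ₁ ≠ τ₂): C₂ = C_in[1 − (τ₁ e^(−t/τ₁) − τ₂ e^(−t/τ₂))/(τ₁ − τ₂)].
At t = 28.99: e^(−t/τ₁) = 0.00208752, e^(−t/τ₂) = 0.0955147.
C₂ = 1.560·[1 − (4.69719·0.00208752 − 12.3442·0.0955147)/(-7.64699)] = 1.560·0.847097 = 1.32147 mol/L.

1.321 mol/L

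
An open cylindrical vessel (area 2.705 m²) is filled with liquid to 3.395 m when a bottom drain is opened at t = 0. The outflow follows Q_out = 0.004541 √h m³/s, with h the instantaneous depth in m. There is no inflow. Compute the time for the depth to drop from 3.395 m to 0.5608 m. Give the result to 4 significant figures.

With no inflow, A dh/dt = −0.004541 √h.
This is separable: 2 d(√h)/dt = −0.004541/A, so √h = √h₀ − (0.004541/(2A)) t.
t = 2A(√h₀ − √h)/0.004541 = 2·2.705·(√3.395 − √0.5608)/0.004541
  = 5.41000 × (1.84255 − 0.748866) / 0.004541 = 1302.98 s.

1303 s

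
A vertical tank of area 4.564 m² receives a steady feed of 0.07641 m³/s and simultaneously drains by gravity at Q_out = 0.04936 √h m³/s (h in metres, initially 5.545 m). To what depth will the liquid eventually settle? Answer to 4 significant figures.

Level balance: A dh/dt = 0.07641 − 0.04936 √h. Setting dh/dt = 0:
Q_in = 0.04936 √h_ss ⇒ √h_ss = 0.07641/0.04936 = 1.54801.
h_ss = 1.54801² = 2.39635 m. (Since h₀ = 5.545 m > h_ss, the level will fall toward this value.)

2.396 m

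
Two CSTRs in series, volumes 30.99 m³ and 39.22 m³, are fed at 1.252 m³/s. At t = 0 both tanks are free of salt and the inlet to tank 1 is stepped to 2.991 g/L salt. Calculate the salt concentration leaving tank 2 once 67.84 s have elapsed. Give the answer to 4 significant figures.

2.083 g/L

Time constants: τᵢ = Vᵢ/Q for each well-mixed tank.
τ₁ = 30.99/1.252 = 24.7524 s; τ₂ = 39.22/1.252 = 31.3259 s.
Solving the cascade with C₁(0)=C₂(0)=0 gives C₂(t) = C_in[1 − (τ₁ e^(−t/τ₁) − τ₂ e^(−t/τ₂))/(τ₁ − τ₂)].
At t = 67.84: e^(−t/τ₁) = 0.0645223, e^(−t/τ₂) = 0.114679.
C₂ = 2.991·[1 − (24.7524·0.0645223 − 31.3259·0.114679)/(-6.57348)] = 2.991·0.696458 = 2.08311 g/L.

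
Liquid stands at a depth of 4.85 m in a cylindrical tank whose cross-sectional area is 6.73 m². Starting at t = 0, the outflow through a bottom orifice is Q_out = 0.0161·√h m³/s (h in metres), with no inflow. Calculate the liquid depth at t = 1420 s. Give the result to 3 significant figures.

A dh/dt = −Q_out = −0.0161 √h.
Separate and integrate: 2(√h − √h₀) = −(0.0161/A) t.
√h = √4.85 − 0.0161·1420/(2·6.73) = 2.2023 − 1.6985 = 0.50376.
h = 0.50376² = 0.25377 m.

0.254 m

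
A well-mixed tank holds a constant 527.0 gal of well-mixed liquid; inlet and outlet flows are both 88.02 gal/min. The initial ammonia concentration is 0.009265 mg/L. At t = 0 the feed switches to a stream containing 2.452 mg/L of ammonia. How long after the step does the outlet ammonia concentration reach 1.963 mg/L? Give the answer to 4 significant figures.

9.631 min

Transient balance on the dissolved component: V dC/dt = Q(C_in − C), so τ = V/Q = 5.98728 min.
C(t) = C_in + (C₀ − C_in) e^(−t/τ). Set C = 1.963 and solve for t:
e^(−t/τ) = (C − C_in)/(C₀ − C_in) = (1.963 − 2.452)/(0.009265 − 2.452) = 0.200185
t = −τ ln(…) = 5.98728 × 1.60851 = 9.63060 min.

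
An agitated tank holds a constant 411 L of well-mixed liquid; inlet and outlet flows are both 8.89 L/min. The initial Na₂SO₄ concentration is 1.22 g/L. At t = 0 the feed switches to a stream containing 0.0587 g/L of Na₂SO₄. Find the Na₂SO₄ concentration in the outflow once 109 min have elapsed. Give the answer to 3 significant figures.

0.169 g/L

Mass balance on the solute (V constant): V dC/dt = Q(C_in − C).
Time constant τ = V/Q = 411/8.89 = 46.232 min.
Integrating: C(t) = C_in + (C₀ − C_in) e^(−t/τ).
C(109) = 0.0587 + (1.22 − 0.0587)·e^(−109/46.232) = 0.0587 + (1.1613)·0.094639 = 0.16860 g/L.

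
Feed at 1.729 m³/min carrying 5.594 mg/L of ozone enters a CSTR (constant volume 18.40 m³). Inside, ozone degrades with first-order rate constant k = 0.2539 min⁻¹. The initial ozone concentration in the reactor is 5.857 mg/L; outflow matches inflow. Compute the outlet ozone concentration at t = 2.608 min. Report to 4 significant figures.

Species balance: V dC/dt = Q C_in − Q C − k V C.
dC/dt = (Q/V) C_in − (Q/V + k) C; effective rate a = Q/V + k = 0.0939674 + 0.2539 = 0.347867 min⁻¹.
C_ss = Q C_in/(Q + kV) = 1.51107 mg/L; C(t) = C_ss + (C₀ − C_ss) e^(−a t).
C(2.608) = 1.51107 + (4.34593)·e^(−0.347867·2.608) = 1.51107 + (4.34593)·0.403637 = 3.26525 mg/L.

3.265 mg/L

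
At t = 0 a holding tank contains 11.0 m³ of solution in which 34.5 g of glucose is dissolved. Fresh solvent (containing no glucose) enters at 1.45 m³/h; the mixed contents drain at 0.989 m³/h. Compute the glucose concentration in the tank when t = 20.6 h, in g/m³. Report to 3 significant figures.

Total volume: dV/dt = Q_in − Q_out = 0.46100 m³/h, so V(t) = 11.0 + 0.46100 t and V(20.6) = 20.497 m³.
No glucose enters, so dm/dt = −Q_out · (m/V).
dm/m = −Q_out dt/(V₀ + 0.46100 t); integrating gives ln(m/m₀) = −(Q_out/(Q_in−Q_out)) ln(V/V₀).
m = m₀ (V₀/V)^(Q_out/(Q_in−Q_out)) = 34.5 × (11.0/20.497)^(2.1453) = 9.0773 g.
C = m/V = 9.0773/20.497 = 0.44287 g/m³.

0.443 g/m³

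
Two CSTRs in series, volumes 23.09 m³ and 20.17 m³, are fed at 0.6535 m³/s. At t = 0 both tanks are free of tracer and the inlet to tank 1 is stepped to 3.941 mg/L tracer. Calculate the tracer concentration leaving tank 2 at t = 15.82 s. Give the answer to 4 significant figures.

0.3305 mg/L

Time constants: τᵢ = Vᵢ/Q for each well-mixed tank.
τ₁ = 23.09/0.6535 = 35.3328 s; τ₂ = 20.17/0.6535 = 30.8646 s.
Tank 1: C₁ = C_in(1 − e^(−t/τ₁)). Tank 2 (τ₁ ≠ τ₂): C₂ = C_in[1 − (τ₁ e^(−t/τ₁) − τ₂ e^(−t/τ₂))/(τ₁ − τ₂)].
At t = 15.82: e^(−t/τ₁) = 0.639069, e^(−t/τ₂) = 0.598959.
C₂ = 3.941·[1 − (35.3328·0.639069 − 30.8646·0.598959)/(4.46825)] = 3.941·0.0838688 = 0.330527 mg/L.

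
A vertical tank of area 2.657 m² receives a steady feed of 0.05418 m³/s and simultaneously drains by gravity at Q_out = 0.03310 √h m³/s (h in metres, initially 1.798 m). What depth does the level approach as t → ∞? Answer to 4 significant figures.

Level balance: A dh/dt = 0.05418 − 0.03310 √h. Setting dh/dt = 0:
Q_in = 0.03310 √h_ss ⇒ √h_ss = 0.05418/0.03310 = 1.63686.
h_ss = 1.63686² = 2.67930 m. (Since h₀ = 1.798 m < h_ss, the level will rise toward this value.)

2.679 m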